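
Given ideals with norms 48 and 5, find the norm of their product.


N(IJ) = N(I) * N(J)
= 48 * 5
= 240

240


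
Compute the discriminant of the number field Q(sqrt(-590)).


For K = Q(sqrt(d)) with d squarefree: disc(K) = d if d = 1 mod 4, and disc(K) = 4d if d = 2 or 3 mod 4.
Here d = -590, and d mod 4 = 2.
d = 2 mod 4, not 1 (O_K = Z[sqrt(d)]), so disc(K) = 4d = 4 * (-590) = -2360

-2360


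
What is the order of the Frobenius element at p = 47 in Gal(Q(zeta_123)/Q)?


The Frobenius at p in Gal(Q(zeta_n)/Q) = (Z/nZ)* is the class of p, so its order is ord_123(47), the smallest k >= 1 with 47^k = 1 mod 123.
n = 123 = 3 * 41, phi(123) = 80; the order divides phi(n).
Divisors of 80: 1, 2, 4, 5, 8, 10, 16, 20, 40, 80
Repeated squaring mod 123: 47^1 = 47, 47^2 = 118, 47^4 = 25, 47^8 = 10, 47^16 = 100, 47^32 = 37, 47^64 = 16
Test divisors in increasing order:
  k=1: 47^1 = 47 mod 123
  k=2: 47^2 = 118 mod 123
  k=4: 47^4 = 25 mod 123
  k=5: 47^5 = 25 * 47 = 68 mod 123
  k=8: 47^8 = 10 mod 123
  k=10: 47^10 = 10 * 118 = 73 mod 123
  k=16: 47^16 = 100 mod 123
  k=20: 47^20 = 100 * 25 = 40 mod 123
  k=40: 47^40 = 37 * 10 = 1 mod 123  <- first divisor giving 1
Order = 40

40


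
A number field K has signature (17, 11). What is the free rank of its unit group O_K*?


By Dirichlet's unit theorem:
rank = r1 + r2 - 1
= 17 + 11 - 1
= 27

27


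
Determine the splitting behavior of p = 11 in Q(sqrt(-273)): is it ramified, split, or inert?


K = Q(sqrt(-273)). Since d mod 4 = 3, disc(K) = -1092.
Check p | disc: -1092 mod 11 = 8.
p does not divide disc. Compute Legendre symbol (d/p):
2^((11-1)/2) mod 11 = -1
(d/p) = -1, so p is inert: (p) stays prime with e=1, f=2, g=1.
Therefore p is inert.

inert


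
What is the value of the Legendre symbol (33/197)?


p = 197 is prime, so compute (33/197) with the reciprocity algorithm (Jacobi-symbol steps: pull out 2s via (2/n), flip via reciprocity, reduce):
  reciprocity: (33/197) -> +(197/33)
  reduce: (32/33)
  pull out 2: (2/33) = +1  (since 33 mod 8 = 1)
  pull out 2: (2/33) = +1  (since 33 mod 8 = 1)
  pull out 2: (2/33) = +1  (since 33 mod 8 = 1)
  pull out 2: (2/33) = +1  (since 33 mod 8 = 1)
  pull out 2: (2/33) = +1  (since 33 mod 8 = 1)
  (1/33) = 1
Product of signs = 1
(33/197) = 1

1


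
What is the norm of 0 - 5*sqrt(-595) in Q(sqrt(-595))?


N(a + b*sqrt(d)) = a^2 - d*b^2
= (0)^2 - (-595)*(-5)^2
= 0 + 14875
= 14875

14875


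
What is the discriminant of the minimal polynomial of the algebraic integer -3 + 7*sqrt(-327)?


The element -3 + 7*sqrt(-327) has minimal polynomial:
x^2 + 6*x + 16032
Discriminant = (6)^2 - 4*(16032)
= 36 - 64128
= -64092

-64092


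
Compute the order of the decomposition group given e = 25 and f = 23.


|D_P| = e * f
= 25 * 23
= 575

575


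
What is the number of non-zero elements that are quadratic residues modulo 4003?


For prime p, the number of non-zero quadratic residues is (p-1)/2.
= (4003-1)/2
= 2001

2001


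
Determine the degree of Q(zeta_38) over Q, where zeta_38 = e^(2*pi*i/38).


The degree equals Euler's totient phi(38).
38 = 2 * 19
phi(38) = 18

18


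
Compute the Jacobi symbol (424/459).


Compute (424/459) via quadratic reciprocity:
  pull out 2: (2/459) = -1  (since 459 mod 8 = 3)
  pull out 2: (2/459) = -1  (since 459 mod 8 = 3)
  pull out 2: (2/459) = -1  (since 459 mod 8 = 3)
  reciprocity: (53/459) -> +(459/53)
  reduce: (35/53)
  reciprocity: (35/53) -> +(53/35)
  reduce: (18/35)
  pull out 2: (2/35) = -1  (since 35 mod 8 = 3)
  reciprocity: (9/35) -> +(35/9)
  reduce: (8/9)
  pull out 2: (2/9) = +1  (since 9 mod 8 = 1)
  pull out 2: (2/9) = +1  (since 9 mod 8 = 1)
  pull out 2: (2/9) = +1  (since 9 mod 8 = 1)
  (1/9) = 1
Product of signs = 1

1


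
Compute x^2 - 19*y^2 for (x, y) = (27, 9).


x^2 - d*y^2
= 27^2 - 19*9^2
= 729 - 1539
= -810

-810


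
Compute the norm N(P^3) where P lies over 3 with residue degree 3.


N(P^a) = p^(a*f)
= 3^(3*3)
= 3^9
= 19683

19683


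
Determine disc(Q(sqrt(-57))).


For K = Q(sqrt(d)) with d squarefree: disc(K) = d if d = 1 mod 4, and disc(K) = 4d if d = 2 or 3 mod 4.
Here d = -57, and d mod 4 = 3.
d = 3 mod 4, not 1 (O_K = Z[sqrt(d)]), so disc(K) = 4d = 4 * (-57) = -228

-228


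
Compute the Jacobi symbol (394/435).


Compute (394/435) via quadratic reciprocity:
  pull out 2: (2/435) = -1  (since 435 mod 8 = 3)
  reciprocity: (197/435) -> +(435/197)
  reduce: (41/197)
  reciprocity: (41/197) -> +(197/41)
  reduce: (33/41)
  reciprocity: (33/41) -> +(41/33)
  reduce: (8/33)
  pull out 2: (2/33) = +1  (since 33 mod 8 = 1)
  pull out 2: (2/33) = +1  (since 33 mod 8 = 1)
  pull out 2: (2/33) = +1  (since 33 mod 8 = 1)
  (1/33) = 1
Product of signs = -1

-1


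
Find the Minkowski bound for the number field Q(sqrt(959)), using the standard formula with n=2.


d = 959, d mod 4 = 3, so disc(K) = 4d = 3836; |disc(K)| = 3836
Real quadratic field, so n = 2, s = r2 = 0, r1 = 2
M = (n!/n^n) * (4/pi)^s * sqrt(|disc(K)|) = (2!/2^2) * (4/pi)^0 * sqrt(3836)
= 0.5 * 1.000000 * 61.935450
= 30.9677

30.9677


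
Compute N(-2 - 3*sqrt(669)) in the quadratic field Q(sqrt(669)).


N(a + b*sqrt(d)) = a^2 - d*b^2
= (-2)^2 - (669)*(-3)^2
= 4 - 6021
= -6017

-6017


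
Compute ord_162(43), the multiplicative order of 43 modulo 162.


We want ord_162(43), the smallest k >= 1 with 43^k = 1 mod 162.
n = 162 = 2 * 3^4, phi(162) = 54; the order divides phi(n).
Divisors of 54: 1, 2, 3, 6, 9, 18, 27, 54
Repeated squaring mod 162: 43^1 = 43, 43^2 = 67, 43^4 = 115, 43^8 = 103, 43^16 = 79, 43^32 = 85
Test divisors in increasing order:
  k=1: 43^1 = 43 mod 162
  k=2: 43^2 = 67 mod 162
  k=3: 43^3 = 67 * 43 = 127 mod 162
  k=6: 43^6 = 115 * 67 = 91 mod 162
  k=9: 43^9 = 103 * 43 = 55 mod 162
  k=18: 43^18 = 79 * 67 = 109 mod 162
  k=27: 43^27 = 79 * 103 * 67 * 43 = 1 mod 162  <- first divisor giving 1
Order = 27

27


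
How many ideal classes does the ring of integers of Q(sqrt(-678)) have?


K = Q(sqrt(-678)). d mod 4 = 2, so D = disc(K) = 4d = -2712
h(K) equals the number of primitive reduced positive-definite forms (a, b, c) = a*x^2 + b*x*y + c*y^2 with b^2 - 4ac = D,
where reduced means |b| <= a <= c, with b >= 0 whenever |b| = a or a = c, and primitive means gcd(a, b, c) = 1.
Reduced forces 3a^2 <= |D| = 2712, so 1 <= a <= 30; b must have the parity of D, and c = (b^2 - D)/(4a) must be an integer >= a.
Enumerate a = 1..30, b in [-a, a]:
  a=1: (1, 0, 678)  [1]
  a=2: (2, 0, 339)  [1]
  a=3: (3, 0, 226)  [1]
  a=4..5: none
  a=6: (6, 0, 113)  [1]
  a=7: (7, -2, 97), (7, 2, 97)  [2]
  a=8..10: none
  a=11: (11, -4, 62), (11, 4, 62)  [2]
  a=12..13: none
  a=14: (14, -12, 51), (14, 12, 51)  [2]
  a=15..16: none
  a=17: (17, -12, 42), (17, 12, 42)  [2]
  a=18: none
  a=19: (19, -10, 37), (19, 10, 37)  [2]
  a=20: none
  a=21: (21, -12, 34), (21, 12, 34)  [2]
  a=22: (22, -4, 31), (22, 4, 31)  [2]
  a=23: (23, -18, 33), (23, 18, 33)  [2]
  a=24..30: none
Total reduced forms: 1 + 1 + 1 + 1 + 2 + 2 + 2 + 2 + 2 + 2 + 2 + 2 = 20
h = 20

20


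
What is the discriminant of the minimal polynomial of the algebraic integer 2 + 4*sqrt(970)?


The element 2 + 4*sqrt(970) has minimal polynomial:
x^2 - 4*x - 15516
Discriminant = (-4)^2 - 4*(-15516)
= 16 + 62064
= 62080

62080


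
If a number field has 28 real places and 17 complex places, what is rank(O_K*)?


By Dirichlet's unit theorem:
rank = r1 + r2 - 1
= 28 + 17 - 1
= 44

44


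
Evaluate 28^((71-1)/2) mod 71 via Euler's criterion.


p = 71 is prime and the exponent is (p-1)/2 = 35, so by Euler's criterion 28^35 = (28/71) = +1 or -1 mod 71.
Compute by square-and-multiply:
  35 = 32 + 2 + 1 (binary 100011)
  Repeated squaring mod 71: 28^1 = 28, 28^2 = 3, 28^4 = 9, 28^8 = 10, 28^16 = 29, 28^32 = 60
  28^35 = 28^32 * 28^2 * 28^1 = 60 * 3 * 28 mod 71
    60 * 3 = 180 = 38 mod 71
    38 * 28 = 1064 = 70 mod 71
  28^35 = 70 mod 71
Result 70 = p - 1 = -1 mod 71: 28 is a quadratic non-residue mod 71. As a residue in [0, p-1] the value is 70.
28^35 mod 71 = 70

70


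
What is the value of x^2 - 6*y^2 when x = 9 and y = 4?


x^2 - d*y^2
= 9^2 - 6*4^2
= 81 - 96
= -15

-15


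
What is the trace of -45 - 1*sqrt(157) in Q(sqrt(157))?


Tr(a + b*sqrt(d)) = (a + b*sqrt(d)) + (a - b*sqrt(d)) = 2a
= 2 * (-45)
= -90

-90


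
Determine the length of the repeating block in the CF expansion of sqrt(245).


Run the CF algorithm for sqrt(245).
a_0 = floor(sqrt(245)) = 15; set m_0=0, q_0=1.
Recurrence: m' = q*a - m,  q' = (d - m'^2)/q,  a' = floor((a_0 + m')/q').
  step 1: m=15, q=20, a=1
  step 2: m=5, q=11, a=1
  step 3: m=6, q=19, a=1
  step 4: m=13, q=4, a=7
  step 5: m=15, q=5, a=6
  step 6: m=15, q=4, a=7
  step 7: m=13, q=19, a=1
  step 8: m=6, q=11, a=1
  step 9: m=5, q=20, a=1
  step 10: m=15, q=1, a=30
a_10 = 2*a_0 = 30, so the period closes here.
sqrt(245) = [15; 1, 1, 1, 7, 6, 7, 1, 1, 1, 30]
Period length = 10

10


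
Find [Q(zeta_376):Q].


The degree equals Euler's totient phi(376).
376 = 2^3 * 47
phi(376) = 184

184


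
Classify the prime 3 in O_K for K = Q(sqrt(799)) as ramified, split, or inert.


K = Q(sqrt(799)). Since d mod 4 = 3, disc(K) = 3196.
Check p | disc: 3196 mod 3 = 1.
p does not divide disc. Compute Legendre symbol (d/p):
1^((3-1)/2) mod 3 = 1
(d/p) = 1, so p splits: (p) = P*P' with e=1, f=1, g=2.
Therefore p is split.

split


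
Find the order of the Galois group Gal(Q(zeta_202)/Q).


|Gal(Q(zeta_202)/Q)| = phi(202)
= 100

100


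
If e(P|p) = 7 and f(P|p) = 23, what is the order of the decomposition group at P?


|D_P| = e * f
= 7 * 23
= 161

161


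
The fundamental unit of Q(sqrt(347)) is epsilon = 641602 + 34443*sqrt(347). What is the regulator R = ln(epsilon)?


epsilon = 641602 + 34443*sqrt(347)
= 1.2832e+06
R = ln(1.2832e+06)
= 14.0649

14.0649


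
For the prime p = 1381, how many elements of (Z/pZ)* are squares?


For prime p, the number of non-zero quadratic residues is (p-1)/2.
= (1381-1)/2
= 690

690


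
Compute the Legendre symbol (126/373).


p = 373 is prime, so compute (126/373) with the reciprocity algorithm (Jacobi-symbol steps: pull out 2s via (2/n), flip via reciprocity, reduce):
  pull out 2: (2/373) = -1  (since 373 mod 8 = 5)
  reciprocity: (63/373) -> +(373/63)
  reduce: (58/63)
  pull out 2: (2/63) = +1  (since 63 mod 8 = 7)
  reciprocity: (29/63) -> +(63/29)
  reduce: (5/29)
  reciprocity: (5/29) -> +(29/5)
  reduce: (4/5)
  pull out 2: (2/5) = -1  (since 5 mod 8 = 5)
  pull out 2: (2/5) = -1  (since 5 mod 8 = 5)
  (1/5) = 1
Product of signs = -1
(126/373) = -1

-1


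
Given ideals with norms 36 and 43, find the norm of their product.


N(IJ) = N(I) * N(J)
= 36 * 43
= 1548

1548


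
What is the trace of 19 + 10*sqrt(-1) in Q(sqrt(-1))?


Tr(a + b*sqrt(d)) = (a + b*sqrt(d)) + (a - b*sqrt(d)) = 2a
= 2 * (19)
= 38

38


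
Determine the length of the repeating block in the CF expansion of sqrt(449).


Run the CF algorithm for sqrt(449).
a_0 = floor(sqrt(449)) = 21; set m_0=0, q_0=1.
Recurrence: m' = q*a - m,  q' = (d - m'^2)/q,  a' = floor((a_0 + m')/q').
  step 1: m=21, q=8, a=5
  step 2: m=19, q=11, a=3
  step 3: m=14, q=23, a=1
  step 4: m=9, q=16, a=1
  step 5: m=7, q=25, a=1
  step 6: m=18, q=5, a=7
  step 7: m=17, q=32, a=1
  step 8: m=15, q=7, a=5
  step 9: m=20, q=7, a=5
  step 10: m=15, q=32, a=1
  step 11: m=17, q=5, a=7
  step 12: m=18, q=25, a=1
  step 13: m=7, q=16, a=1
  step 14: m=9, q=23, a=1
  step 15: m=14, q=11, a=3
  step 16: m=19, q=8, a=5
  step 17: m=21, q=1, a=42
a_17 = 2*a_0 = 42, so the period closes here.
sqrt(449) = [21; 5, 3, 1, 1, 1, 7, 1, 5, 5, 1, 7, 1, 1, 1, 3, 5, 42]
Period length = 17

17


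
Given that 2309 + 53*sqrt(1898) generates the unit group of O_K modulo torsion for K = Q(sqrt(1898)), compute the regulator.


epsilon = 2309 + 53*sqrt(1898)
= 4618.0002
R = ln(4618.0002)
= 8.4377

8.4377


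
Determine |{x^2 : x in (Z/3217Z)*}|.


For prime p, the number of non-zero quadratic residues is (p-1)/2.
= (3217-1)/2
= 1608

1608


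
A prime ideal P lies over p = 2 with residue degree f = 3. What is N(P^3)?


N(P^a) = p^(a*f)
= 2^(3*3)
= 2^9
= 512

512


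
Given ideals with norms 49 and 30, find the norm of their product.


N(IJ) = N(I) * N(J)
= 49 * 30
= 1470

1470


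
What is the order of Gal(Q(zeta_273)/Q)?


|Gal(Q(zeta_273)/Q)| = phi(273)
= 144

144


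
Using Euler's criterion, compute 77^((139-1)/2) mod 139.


p = 139 is prime and the exponent is (p-1)/2 = 69, so by Euler's criterion 77^69 = (77/139) = +1 or -1 mod 139.
Compute by square-and-multiply:
  69 = 64 + 4 + 1 (binary 1000101)
  Repeated squaring mod 139: 77^1 = 77, 77^2 = 91, 77^4 = 80, 77^8 = 6, 77^16 = 36, 77^32 = 45, 77^64 = 79
  77^69 = 77^64 * 77^4 * 77^1 = 79 * 80 * 77 mod 139
    79 * 80 = 6320 = 65 mod 139
    65 * 77 = 5005 = 1 mod 139
  77^69 = 1 mod 139
Result 1: 77 is a quadratic residue mod 139.
77^69 mod 139 = 1

1


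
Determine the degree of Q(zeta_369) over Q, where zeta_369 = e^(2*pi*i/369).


The degree equals Euler's totient phi(369).
369 = 3^2 * 41
phi(369) = 240

240


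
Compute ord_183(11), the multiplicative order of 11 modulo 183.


We want ord_183(11), the smallest k >= 1 with 11^k = 1 mod 183.
n = 183 = 3 * 61, phi(183) = 120; the order divides phi(n).
Divisors of 120: 1, 2, 3, 4, 5, 6, 8, 10, 12, 15, 20, 24, 30, 40, 60, 120
Repeated squaring mod 183: 11^1 = 11, 11^2 = 121, 11^4 = 1, 11^8 = 1, 11^16 = 1, 11^32 = 1, 11^64 = 1
Test divisors in increasing order:
  k=1: 11^1 = 11 mod 183
  k=2: 11^2 = 121 mod 183
  k=3: 11^3 = 121 * 11 = 50 mod 183
  k=4: 11^4 = 1 mod 183  <- first divisor giving 1
Order = 4

4


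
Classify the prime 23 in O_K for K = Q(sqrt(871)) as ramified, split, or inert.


K = Q(sqrt(871)). Since d mod 4 = 3, disc(K) = 3484.
Check p | disc: 3484 mod 23 = 11.
p does not divide disc. Compute Legendre symbol (d/p):
20^((23-1)/2) mod 23 = -1
(d/p) = -1, so p is inert: (p) stays prime with e=1, f=2, g=1.
Therefore p is inert.

inert


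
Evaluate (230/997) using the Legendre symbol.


p = 997 is prime, so compute (230/997) with the reciprocity algorithm (Jacobi-symbol steps: pull out 2s via (2/n), flip via reciprocity, reduce):
  pull out 2: (2/997) = -1  (since 997 mod 8 = 5)
  reciprocity: (115/997) -> +(997/115)
  reduce: (77/115)
  reciprocity: (77/115) -> +(115/77)
  reduce: (38/77)
  pull out 2: (2/77) = -1  (since 77 mod 8 = 5)
  reciprocity: (19/77) -> +(77/19)
  reduce: (1/19)
  (1/19) = 1
Product of signs = 1
(230/997) = 1

1


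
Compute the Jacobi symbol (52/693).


Compute (52/693) via quadratic reciprocity:
  pull out 2: (2/693) = -1  (since 693 mod 8 = 5)
  pull out 2: (2/693) = -1  (since 693 mod 8 = 5)
  reciprocity: (13/693) -> +(693/13)
  reduce: (4/13)
  pull out 2: (2/13) = -1  (since 13 mod 8 = 5)
  pull out 2: (2/13) = -1  (since 13 mod 8 = 5)
  (1/13) = 1
Product of signs = 1

1


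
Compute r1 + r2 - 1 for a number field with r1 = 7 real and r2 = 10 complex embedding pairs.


By Dirichlet's unit theorem:
rank = r1 + r2 - 1
= 7 + 10 - 1
= 16

16


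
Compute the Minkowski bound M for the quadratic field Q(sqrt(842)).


d = 842, d mod 4 = 2, so disc(K) = 4d = 3368; |disc(K)| = 3368
Real quadratic field, so n = 2, s = r2 = 0, r1 = 2
M = (n!/n^n) * (4/pi)^s * sqrt(|disc(K)|) = (2!/2^2) * (4/pi)^0 * sqrt(3368)
= 0.5 * 1.000000 * 58.034473
= 29.0172

29.0172


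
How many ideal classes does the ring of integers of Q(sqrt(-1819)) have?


K = Q(sqrt(-1819)). d mod 4 = 1, so D = disc(K) = d = -1819
h(K) equals the number of primitive reduced positive-definite forms (a, b, c) = a*x^2 + b*x*y + c*y^2 with b^2 - 4ac = D,
where reduced means |b| <= a <= c, with b >= 0 whenever |b| = a or a = c, and primitive means gcd(a, b, c) = 1.
Reduced forces 3a^2 <= |D| = 1819, so 1 <= a <= 24; b must have the parity of D, and c = (b^2 - D)/(4a) must be an integer >= a.
Enumerate a = 1..24, b in [-a, a]:
  a=1: (1, 1, 455)  [1]
  a=2..4: none
  a=5: (5, -1, 91), (5, 1, 91)  [2]
  a=6: none
  a=7: (7, -1, 65), (7, 1, 65)  [2]
  a=8..12: none
  a=13: (13, -1, 35), (13, 1, 35)  [2]
  a=14..16: none
  a=17: (17, 17, 31)  [1]
  a=18: none
  a=19: (19, -9, 25), (19, 9, 25)  [2]
  a=20..24: none
Total reduced forms: 1 + 2 + 2 + 2 + 1 + 2 = 10
h = 10

10


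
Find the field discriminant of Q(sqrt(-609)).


For K = Q(sqrt(d)) with d squarefree: disc(K) = d if d = 1 mod 4, and disc(K) = 4d if d = 2 or 3 mod 4.
Here d = -609, and d mod 4 = 3.
d = 3 mod 4, not 1 (O_K = Z[sqrt(d)]), so disc(K) = 4d = 4 * (-609) = -2436

-2436


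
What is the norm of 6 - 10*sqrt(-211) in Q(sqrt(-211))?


N(a + b*sqrt(d)) = a^2 - d*b^2
= (6)^2 - (-211)*(-10)^2
= 36 + 21100
= 21136

21136


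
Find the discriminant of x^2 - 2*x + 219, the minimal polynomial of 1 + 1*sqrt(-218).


The element 1 + 1*sqrt(-218) has minimal polynomial:
x^2 - 2*x + 219
Discriminant = (-2)^2 - 4*(219)
= 4 - 876
= -872

-872


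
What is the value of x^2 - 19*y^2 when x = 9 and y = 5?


x^2 - d*y^2
= 9^2 - 19*5^2
= 81 - 475
= -394

-394


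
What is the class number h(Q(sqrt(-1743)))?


K = Q(sqrt(-1743)). d mod 4 = 1, so D = disc(K) = d = -1743
h(K) equals the number of primitive reduced positive-definite forms (a, b, c) = a*x^2 + b*x*y + c*y^2 with b^2 - 4ac = D,
where reduced means |b| <= a <= c, with b >= 0 whenever |b| = a or a = c, and primitive means gcd(a, b, c) = 1.
Reduced forces 3a^2 <= |D| = 1743, so 1 <= a <= 24; b must have the parity of D, and c = (b^2 - D)/(4a) must be an integer >= a.
Enumerate a = 1..24, b in [-a, a]:
  a=1: (1, 1, 436)  [1]
  a=2: (2, -1, 218), (2, 1, 218)  [2]
  a=3: (3, 3, 146)  [1]
  a=4: (4, -1, 109), (4, 1, 109)  [2]
  a=5: none
  a=6: (6, -3, 73), (6, 3, 73)  [2]
  a=7: (7, 7, 64)  [1]
  a=8: (8, -7, 56), (8, 7, 56)  [2]
  a=9..11: none
  a=12: (12, -9, 38), (12, 9, 38)  [2]
  a=13: (13, -5, 34), (13, 5, 34)  [2]
  a=14: (14, -7, 32), (14, 7, 32)  [2]
  a=15: none
  a=16: (16, -7, 28), (16, 7, 28)  [2]
  a=17: (17, -5, 26), (17, 5, 26)  [2]
  a=18: none
  a=19: (19, -9, 24), (19, 9, 24)  [2]
  a=20: none
  a=21: (21, 21, 26)  [1]
  a=22..24: none
Total reduced forms: 1 + 2 + 1 + 2 + 2 + 1 + 2 + 2 + 2 + 2 + 2 + 2 + 2 + 1 = 24
h = 24

24


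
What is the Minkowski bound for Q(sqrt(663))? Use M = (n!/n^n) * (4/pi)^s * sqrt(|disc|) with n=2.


d = 663, d mod 4 = 3, so disc(K) = 4d = 2652; |disc(K)| = 2652
Real quadratic field, so n = 2, s = r2 = 0, r1 = 2
M = (n!/n^n) * (4/pi)^s * sqrt(|disc(K)|) = (2!/2^2) * (4/pi)^0 * sqrt(2652)
= 0.5 * 1.000000 * 51.497573
= 25.7488

25.7488


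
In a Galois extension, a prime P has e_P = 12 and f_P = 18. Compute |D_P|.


|D_P| = e * f
= 12 * 18
= 216

216


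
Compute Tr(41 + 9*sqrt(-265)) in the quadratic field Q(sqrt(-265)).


Tr(a + b*sqrt(d)) = (a + b*sqrt(d)) + (a - b*sqrt(d)) = 2a
= 2 * (41)
= 82

82


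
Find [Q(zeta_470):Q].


The degree equals Euler's totient phi(470).
470 = 2 * 5 * 47
phi(470) = 184

184


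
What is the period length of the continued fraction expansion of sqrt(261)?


Run the CF algorithm for sqrt(261).
a_0 = floor(sqrt(261)) = 16; set m_0=0, q_0=1.
Recurrence: m' = q*a - m,  q' = (d - m'^2)/q,  a' = floor((a_0 + m')/q').
  step 1: m=16, q=5, a=6
  step 2: m=14, q=13, a=2
  step 3: m=12, q=9, a=3
  step 4: m=15, q=4, a=7
  step 5: m=13, q=23, a=1
  step 6: m=10, q=7, a=3
  step 7: m=11, q=20, a=1
  step 8: m=9, q=9, a=2
  step 9: m=9, q=20, a=1
  step 10: m=11, q=7, a=3
  step 11: m=10, q=23, a=1
  step 12: m=13, q=4, a=7
  step 13: m=15, q=9, a=3
  step 14: m=12, q=13, a=2
  step 15: m=14, q=5, a=6
  step 16: m=16, q=1, a=32
a_16 = 2*a_0 = 32, so the period closes here.
sqrt(261) = [16; 6, 2, 3, 7, 1, 3, 1, 2, 1, 3, 1, 7, 3, 2, 6, 32]
Period length = 16

16


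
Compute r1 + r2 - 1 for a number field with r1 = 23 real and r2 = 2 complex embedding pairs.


By Dirichlet's unit theorem:
rank = r1 + r2 - 1
= 23 + 2 - 1
= 24

24


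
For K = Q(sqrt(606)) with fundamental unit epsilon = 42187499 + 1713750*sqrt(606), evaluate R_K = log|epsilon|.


epsilon = 42187499 + 1713750*sqrt(606)
= 8.4375e+07
R = ln(8.4375e+07)
= 18.2508

18.2508


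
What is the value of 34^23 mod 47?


p = 47 is prime and the exponent is (p-1)/2 = 23, so by Euler's criterion 34^23 = (34/47) = +1 or -1 mod 47.
Compute by square-and-multiply:
  23 = 16 + 4 + 2 + 1 (binary 10111)
  Repeated squaring mod 47: 34^1 = 34, 34^2 = 28, 34^4 = 32, 34^8 = 37, 34^16 = 6
  34^23 = 34^16 * 34^4 * 34^2 * 34^1 = 6 * 32 * 28 * 34 mod 47
    6 * 32 = 192 = 4 mod 47
    4 * 28 = 112 = 18 mod 47
    18 * 34 = 612 = 1 mod 47
  34^23 = 1 mod 47
Result 1: 34 is a quadratic residue mod 47.
34^23 mod 47 = 1

1


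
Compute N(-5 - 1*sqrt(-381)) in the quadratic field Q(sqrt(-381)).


N(a + b*sqrt(d)) = a^2 - d*b^2
= (-5)^2 - (-381)*(-1)^2
= 25 + 381
= 406

406


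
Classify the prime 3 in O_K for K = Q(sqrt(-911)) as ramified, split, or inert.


K = Q(sqrt(-911)). Since d mod 4 = 1, disc(K) = -911.
Check p | disc: -911 mod 3 = 1.
p does not divide disc. Compute Legendre symbol (d/p):
1^((3-1)/2) mod 3 = 1
(d/p) = 1, so p splits: (p) = P*P' with e=1, f=1, g=2.
Therefore p is split.

split


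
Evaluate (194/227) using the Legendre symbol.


p = 227 is prime, so compute (194/227) with the reciprocity algorithm (Jacobi-symbol steps: pull out 2s via (2/n), flip via reciprocity, reduce):
  pull out 2: (2/227) = -1  (since 227 mod 8 = 3)
  reciprocity: (97/227) -> +(227/97)
  reduce: (33/97)
  reciprocity: (33/97) -> +(97/33)
  reduce: (31/33)
  reciprocity: (31/33) -> +(33/31)
  reduce: (2/31)
  pull out 2: (2/31) = +1  (since 31 mod 8 = 7)
  (1/31) = 1
Product of signs = -1
(194/227) = -1

-1


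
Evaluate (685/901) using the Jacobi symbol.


Compute (685/901) via quadratic reciprocity:
  reciprocity: (685/901) -> +(901/685)
  reduce: (216/685)
  pull out 2: (2/685) = -1  (since 685 mod 8 = 5)
  pull out 2: (2/685) = -1  (since 685 mod 8 = 5)
  pull out 2: (2/685) = -1  (since 685 mod 8 = 5)
  reciprocity: (27/685) -> +(685/27)
  reduce: (10/27)
  pull out 2: (2/27) = -1  (since 27 mod 8 = 3)
  reciprocity: (5/27) -> +(27/5)
  reduce: (2/5)
  pull out 2: (2/5) = -1  (since 5 mod 8 = 5)
  (1/5) = 1
Product of signs = -1

-1


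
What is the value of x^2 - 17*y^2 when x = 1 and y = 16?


x^2 - d*y^2
= 1^2 - 17*16^2
= 1 - 4352
= -4351

-4351


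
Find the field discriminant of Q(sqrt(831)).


For K = Q(sqrt(d)) with d squarefree: disc(K) = d if d = 1 mod 4, and disc(K) = 4d if d = 2 or 3 mod 4.
Here d = 831, and d mod 4 = 3.
d = 3 mod 4, not 1 (O_K = Z[sqrt(d)]), so disc(K) = 4d = 4 * (831) = 3324

3324


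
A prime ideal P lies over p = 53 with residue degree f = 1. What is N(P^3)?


N(P^a) = p^(a*f)
= 53^(3*1)
= 53^3
= 148877

148877


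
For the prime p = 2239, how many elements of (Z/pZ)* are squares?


For prime p, the number of non-zero quadratic residues is (p-1)/2.
= (2239-1)/2
= 1119

1119


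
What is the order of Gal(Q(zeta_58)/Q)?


|Gal(Q(zeta_58)/Q)| = phi(58)
= 28

28


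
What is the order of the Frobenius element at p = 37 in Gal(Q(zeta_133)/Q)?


The Frobenius at p in Gal(Q(zeta_n)/Q) = (Z/nZ)* is the class of p, so its order is ord_133(37), the smallest k >= 1 with 37^k = 1 mod 133.
n = 133 = 7 * 19, phi(133) = 108; the order divides phi(n).
Divisors of 108: 1, 2, 3, 4, 6, 9, 12, 18, 27, 36, 54, 108
Repeated squaring mod 133: 37^1 = 37, 37^2 = 39, 37^4 = 58, 37^8 = 39, 37^16 = 58, 37^32 = 39, 37^64 = 58
Test divisors in increasing order:
  k=1: 37^1 = 37 mod 133
  k=2: 37^2 = 39 mod 133
  k=3: 37^3 = 39 * 37 = 113 mod 133
  k=4: 37^4 = 58 mod 133
  k=6: 37^6 = 58 * 39 = 1 mod 133  <- first divisor giving 1
Order = 6

6


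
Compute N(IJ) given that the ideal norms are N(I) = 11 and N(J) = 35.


N(IJ) = N(I) * N(J)
= 11 * 35
= 385

385


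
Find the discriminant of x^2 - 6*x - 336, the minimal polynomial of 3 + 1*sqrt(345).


The element 3 + 1*sqrt(345) has minimal polynomial:
x^2 - 6*x - 336
Discriminant = (-6)^2 - 4*(-336)
= 36 + 1344
= 1380

1380


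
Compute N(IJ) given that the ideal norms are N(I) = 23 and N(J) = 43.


N(IJ) = N(I) * N(J)
= 23 * 43
= 989

989


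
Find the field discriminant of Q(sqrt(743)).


For K = Q(sqrt(d)) with d squarefree: disc(K) = d if d = 1 mod 4, and disc(K) = 4d if d = 2 or 3 mod 4.
Here d = 743, and d mod 4 = 3.
d = 3 mod 4, not 1 (O_K = Z[sqrt(d)]), so disc(K) = 4d = 4 * (743) = 2972

2972


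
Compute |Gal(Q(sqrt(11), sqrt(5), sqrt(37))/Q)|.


The 3 square roots of distinct primes are multiplicatively independent over Q,
so [K:Q] = 2^3 and Gal(K/Q) is isomorphic to (Z/2Z)^3.
|Gal| = 2^3 = 8

8


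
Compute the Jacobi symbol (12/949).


Compute (12/949) via quadratic reciprocity:
  pull out 2: (2/949) = -1  (since 949 mod 8 = 5)
  pull out 2: (2/949) = -1  (since 949 mod 8 = 5)
  reciprocity: (3/949) -> +(949/3)
  reduce: (1/3)
  (1/3) = 1
Product of signs = 1

1


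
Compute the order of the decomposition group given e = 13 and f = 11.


|D_P| = e * f
= 13 * 11
= 143

143


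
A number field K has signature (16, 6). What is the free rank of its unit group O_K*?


By Dirichlet's unit theorem:
rank = r1 + r2 - 1
= 16 + 6 - 1
= 21

21


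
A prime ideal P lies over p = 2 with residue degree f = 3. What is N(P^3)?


N(P^a) = p^(a*f)
= 2^(3*3)
= 2^9
= 512

512


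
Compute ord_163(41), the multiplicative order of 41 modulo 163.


We want ord_163(41), the smallest k >= 1 with 41^k = 1 mod 163.
n = 163 = 163, phi(163) = 162; the order divides phi(n).
Divisors of 162: 1, 2, 3, 6, 9, 18, 27, 54, 81, 162
Repeated squaring mod 163: 41^1 = 41, 41^2 = 51, 41^4 = 156, 41^8 = 49, 41^16 = 119, 41^32 = 143, 41^64 = 74, 41^128 = 97
Test divisors in increasing order:
  k=1: 41^1 = 41 mod 163
  k=2: 41^2 = 51 mod 163
  k=3: 41^3 = 51 * 41 = 135 mod 163
  k=6: 41^6 = 156 * 51 = 132 mod 163
  k=9: 41^9 = 49 * 41 = 53 mod 163
  k=18: 41^18 = 119 * 51 = 38 mod 163
  k=27: 41^27 = 119 * 49 * 51 * 41 = 58 mod 163
  k=54: 41^54 = 143 * 119 * 156 * 51 = 104 mod 163
  k=81: 41^81 = 74 * 119 * 41 = 1 mod 163  <- first divisor giving 1
Order = 81

81


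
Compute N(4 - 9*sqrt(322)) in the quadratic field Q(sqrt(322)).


N(a + b*sqrt(d)) = a^2 - d*b^2
= (4)^2 - (322)*(-9)^2
= 16 - 26082
= -26066

-26066


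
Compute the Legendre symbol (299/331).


p = 331 is prime, so compute (299/331) with the reciprocity algorithm (Jacobi-symbol steps: pull out 2s via (2/n), flip via reciprocity, reduce):
  reciprocity: (299/331) -> -(331/299)
  reduce: (32/299)
  pull out 2: (2/299) = -1  (since 299 mod 8 = 3)
  pull out 2: (2/299) = -1  (since 299 mod 8 = 3)
  pull out 2: (2/299) = -1  (since 299 mod 8 = 3)
  pull out 2: (2/299) = -1  (since 299 mod 8 = 3)
  pull out 2: (2/299) = -1  (since 299 mod 8 = 3)
  (1/299) = 1
Product of signs = 1
(299/331) = 1

1


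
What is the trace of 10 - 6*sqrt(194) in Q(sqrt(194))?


Tr(a + b*sqrt(d)) = (a + b*sqrt(d)) + (a - b*sqrt(d)) = 2a
= 2 * (10)
= 20

20


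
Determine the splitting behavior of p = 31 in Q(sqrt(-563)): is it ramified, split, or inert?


K = Q(sqrt(-563)). Since d mod 4 = 1, disc(K) = -563.
Check p | disc: -563 mod 31 = 26.
p does not divide disc. Compute Legendre symbol (d/p):
26^((31-1)/2) mod 31 = -1
(d/p) = -1, so p is inert: (p) stays prime with e=1, f=2, g=1.
Therefore p is inert.

inert


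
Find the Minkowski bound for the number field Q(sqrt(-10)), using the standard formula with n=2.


d = -10, d mod 4 = 2, so disc(K) = 4d = -40; |disc(K)| = 40
Imaginary quadratic field, so n = 2, s = r2 = 1, r1 = 0
M = (n!/n^n) * (4/pi)^s * sqrt(|disc(K)|) = (2!/2^2) * (4/pi)^1 * sqrt(40)
= 0.5 * 1.273240 * 6.324555
= 4.0263

4.0263


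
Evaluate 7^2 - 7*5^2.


x^2 - d*y^2
= 7^2 - 7*5^2
= 49 - 175
= -126

-126


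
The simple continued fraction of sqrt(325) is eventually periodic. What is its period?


Run the CF algorithm for sqrt(325).
a_0 = floor(sqrt(325)) = 18; set m_0=0, q_0=1.
Recurrence: m' = q*a - m,  q' = (d - m'^2)/q,  a' = floor((a_0 + m')/q').
  step 1: m=18, q=1, a=36
a_1 = 2*a_0 = 36, so the period closes here.
sqrt(325) = [18; 36]
Period length = 1

1


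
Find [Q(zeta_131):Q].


The degree equals Euler's totient phi(131).
131 = 131
phi(131) = 130

130


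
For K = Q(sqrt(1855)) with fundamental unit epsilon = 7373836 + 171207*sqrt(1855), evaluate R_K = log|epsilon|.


epsilon = 7373836 + 171207*sqrt(1855)
= 1.4748e+07
R = ln(1.4748e+07)
= 16.5066

16.5066


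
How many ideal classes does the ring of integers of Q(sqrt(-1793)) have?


K = Q(sqrt(-1793)). d mod 4 = 3, so D = disc(K) = 4d = -7172
h(K) equals the number of primitive reduced positive-definite forms (a, b, c) = a*x^2 + b*x*y + c*y^2 with b^2 - 4ac = D,
where reduced means |b| <= a <= c, with b >= 0 whenever |b| = a or a = c, and primitive means gcd(a, b, c) = 1.
Reduced forces 3a^2 <= |D| = 7172, so 1 <= a <= 48; b must have the parity of D, and c = (b^2 - D)/(4a) must be an integer >= a.
Enumerate a = 1..48, b in [-a, a]:
  a=1: (1, 0, 1793)  [1]
  a=2: (2, 2, 897)  [1]
  a=3: (3, -2, 598), (3, 2, 598)  [2]
  a=4..5: none
  a=6: (6, -2, 299), (6, 2, 299)  [2]
  a=7..8: none
  a=9: (9, -8, 201), (9, 8, 201)  [2]
  a=10: none
  a=11: (11, 0, 163)  [1]
  a=12: none
  a=13: (13, -2, 138), (13, 2, 138)  [2]
  a=14..16: none
  a=17: (17, -6, 106), (17, 6, 106)  [2]
  a=18: (18, -10, 101), (18, 10, 101)  [2]
  a=19..21: none
  a=22: (22, 22, 87)  [1]
  a=23: (23, -2, 78), (23, 2, 78)  [2]
  a=24..25: none
  a=26: (26, -2, 69), (26, 2, 69)  [2]
  a=27: (27, -8, 67), (27, 8, 67)  [2]
  a=28: none
  a=29: (29, -22, 66), (29, 22, 66)  [2]
  a=30: none
  a=31: (31, -12, 59), (31, 12, 59)  [2]
  a=32: none
  a=33: (33, -22, 58), (33, 22, 58)  [2]
  a=34: (34, -6, 53), (34, 6, 53)  [2]
  a=35..38: none
  a=39: (39, -28, 51), (39, -2, 46), (39, 2, 46), (39, 28, 51)  [4]
  a=40..42: none
  a=43: (43, -40, 51), (43, 40, 51)  [2]
  a=44..48: none
Total reduced forms: 1 + 1 + 2 + 2 + 2 + 1 + 2 + 2 + 2 + 1 + 2 + 2 + 2 + 2 + 2 + 2 + 2 + 4 + 2 = 36
h = 36

36


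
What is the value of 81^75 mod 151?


p = 151 is prime and the exponent is (p-1)/2 = 75, so by Euler's criterion 81^75 = (81/151) = +1 or -1 mod 151.
Compute by square-and-multiply:
  75 = 64 + 8 + 2 + 1 (binary 1001011)
  Repeated squaring mod 151: 81^1 = 81, 81^2 = 68, 81^4 = 94, 81^8 = 78, 81^16 = 44, 81^32 = 124, 81^64 = 125
  81^75 = 81^64 * 81^8 * 81^2 * 81^1 = 125 * 78 * 68 * 81 mod 151
    125 * 78 = 9750 = 86 mod 151
    86 * 68 = 5848 = 110 mod 151
    110 * 81 = 8910 = 1 mod 151
  81^75 = 1 mod 151
Result 1: 81 is a quadratic residue mod 151.
81^75 mod 151 = 1

1


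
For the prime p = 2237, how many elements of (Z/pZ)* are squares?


For prime p, the number of non-zero quadratic residues is (p-1)/2.
= (2237-1)/2
= 1118

1118


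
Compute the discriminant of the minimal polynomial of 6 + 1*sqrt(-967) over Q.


The element 6 + 1*sqrt(-967) has minimal polynomial:
x^2 - 12*x + 1003
Discriminant = (-12)^2 - 4*(1003)
= 144 - 4012
= -3868

-3868


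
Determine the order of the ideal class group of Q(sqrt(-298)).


K = Q(sqrt(-298)). d mod 4 = 2, so D = disc(K) = 4d = -1192
h(K) equals the number of primitive reduced positive-definite forms (a, b, c) = a*x^2 + b*x*y + c*y^2 with b^2 - 4ac = D,
where reduced means |b| <= a <= c, with b >= 0 whenever |b| = a or a = c, and primitive means gcd(a, b, c) = 1.
Reduced forces 3a^2 <= |D| = 1192, so 1 <= a <= 19; b must have the parity of D, and c = (b^2 - D)/(4a) must be an integer >= a.
Enumerate a = 1..19, b in [-a, a]:
  a=1: (1, 0, 298)  [1]
  a=2: (2, 0, 149)  [1]
  a=3..12: none
  a=13: (13, -2, 23), (13, 2, 23)  [2]
  a=14..16: none
  a=17: (17, -10, 19), (17, 10, 19)  [2]
  a=18..19: none
Total reduced forms: 1 + 1 + 2 + 2 = 6
h = 6

6


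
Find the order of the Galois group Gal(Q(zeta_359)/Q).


|Gal(Q(zeta_359)/Q)| = phi(359)
= 358

358


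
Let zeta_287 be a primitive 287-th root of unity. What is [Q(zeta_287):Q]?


The degree equals Euler's totient phi(287).
287 = 7 * 41
phi(287) = 240

240


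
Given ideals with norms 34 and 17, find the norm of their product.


N(IJ) = N(I) * N(J)
= 34 * 17
= 578

578


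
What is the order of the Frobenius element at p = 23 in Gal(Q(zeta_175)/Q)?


The Frobenius at p in Gal(Q(zeta_n)/Q) = (Z/nZ)* is the class of p, so its order is ord_175(23), the smallest k >= 1 with 23^k = 1 mod 175.
n = 175 = 5^2 * 7, phi(175) = 120; the order divides phi(n).
Divisors of 120: 1, 2, 3, 4, 5, 6, 8, 10, 12, 15, 20, 24, 30, 40, 60, 120
Repeated squaring mod 175: 23^1 = 23, 23^2 = 4, 23^4 = 16, 23^8 = 81, 23^16 = 86, 23^32 = 46, 23^64 = 16
Test divisors in increasing order:
  k=1: 23^1 = 23 mod 175
  k=2: 23^2 = 4 mod 175
  k=3: 23^3 = 4 * 23 = 92 mod 175
  k=4: 23^4 = 16 mod 175
  k=5: 23^5 = 16 * 23 = 18 mod 175
  k=6: 23^6 = 16 * 4 = 64 mod 175
  k=8: 23^8 = 81 mod 175
  k=10: 23^10 = 81 * 4 = 149 mod 175
  k=12: 23^12 = 81 * 16 = 71 mod 175
  k=15: 23^15 = 81 * 16 * 4 * 23 = 57 mod 175
  k=20: 23^20 = 86 * 16 = 151 mod 175
  k=24: 23^24 = 86 * 81 = 141 mod 175
  k=30: 23^30 = 86 * 81 * 16 * 4 = 99 mod 175
  k=40: 23^40 = 46 * 81 = 51 mod 175
  k=60: 23^60 = 46 * 86 * 81 * 16 = 1 mod 175  <- first divisor giving 1
Order = 60

60


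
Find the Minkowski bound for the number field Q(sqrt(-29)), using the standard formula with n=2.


d = -29, d mod 4 = 3, so disc(K) = 4d = -116; |disc(K)| = 116
Imaginary quadratic field, so n = 2, s = r2 = 1, r1 = 0
M = (n!/n^n) * (4/pi)^s * sqrt(|disc(K)|) = (2!/2^2) * (4/pi)^1 * sqrt(116)
= 0.5 * 1.273240 * 10.770330
= 6.8566

6.8566


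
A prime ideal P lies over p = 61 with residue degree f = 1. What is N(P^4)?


N(P^a) = p^(a*f)
= 61^(4*1)
= 61^4
= 13845841

13845841


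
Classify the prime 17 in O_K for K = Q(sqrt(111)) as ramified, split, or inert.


K = Q(sqrt(111)). Since d mod 4 = 3, disc(K) = 444.
Check p | disc: 444 mod 17 = 2.
p does not divide disc. Compute Legendre symbol (d/p):
9^((17-1)/2) mod 17 = 1
(d/p) = 1, so p splits: (p) = P*P' with e=1, f=1, g=2.
Therefore p is split.

split


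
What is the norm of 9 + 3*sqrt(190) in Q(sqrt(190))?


N(a + b*sqrt(d)) = a^2 - d*b^2
= (9)^2 - (190)*(3)^2
= 81 - 1710
= -1629

-1629


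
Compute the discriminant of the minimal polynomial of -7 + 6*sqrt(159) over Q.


The element -7 + 6*sqrt(159) has minimal polynomial:
x^2 + 14*x - 5675
Discriminant = (14)^2 - 4*(-5675)
= 196 + 22700
= 22896

22896


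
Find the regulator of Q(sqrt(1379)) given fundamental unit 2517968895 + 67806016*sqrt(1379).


epsilon = 2517968895 + 67806016*sqrt(1379)
= 5.0359e+09
R = ln(5.0359e+09)
= 22.3399

22.3399


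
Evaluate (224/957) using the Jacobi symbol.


Compute (224/957) via quadratic reciprocity:
  pull out 2: (2/957) = -1  (since 957 mod 8 = 5)
  pull out 2: (2/957) = -1  (since 957 mod 8 = 5)
  pull out 2: (2/957) = -1  (since 957 mod 8 = 5)
  pull out 2: (2/957) = -1  (since 957 mod 8 = 5)
  pull out 2: (2/957) = -1  (since 957 mod 8 = 5)
  reciprocity: (7/957) -> +(957/7)
  reduce: (5/7)
  reciprocity: (5/7) -> +(7/5)
  reduce: (2/5)
  pull out 2: (2/5) = -1  (since 5 mod 8 = 5)
  (1/5) = 1
Product of signs = 1

1


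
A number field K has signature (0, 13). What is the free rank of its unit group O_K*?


By Dirichlet's unit theorem:
rank = r1 + r2 - 1
= 0 + 13 - 1
= 12

12


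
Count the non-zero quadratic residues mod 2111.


For prime p, the number of non-zero quadratic residues is (p-1)/2.
= (2111-1)/2
= 1055

1055


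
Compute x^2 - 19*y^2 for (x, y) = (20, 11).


x^2 - d*y^2
= 20^2 - 19*11^2
= 400 - 2299
= -1899

-1899


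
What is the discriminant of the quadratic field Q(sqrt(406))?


For K = Q(sqrt(d)) with d squarefree: disc(K) = d if d = 1 mod 4, and disc(K) = 4d if d = 2 or 3 mod 4.
Here d = 406, and d mod 4 = 2.
d = 2 mod 4, not 1 (O_K = Z[sqrt(d)]), so disc(K) = 4d = 4 * (406) = 1624

1624


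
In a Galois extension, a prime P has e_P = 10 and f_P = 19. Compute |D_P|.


|D_P| = e * f
= 10 * 19
= 190

190


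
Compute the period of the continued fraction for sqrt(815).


Run the CF algorithm for sqrt(815).
a_0 = floor(sqrt(815)) = 28; set m_0=0, q_0=1.
Recurrence: m' = q*a - m,  q' = (d - m'^2)/q,  a' = floor((a_0 + m')/q').
  step 1: m=28, q=31, a=1
  step 2: m=3, q=26, a=1
  step 3: m=23, q=11, a=4
  step 4: m=21, q=34, a=1
  step 5: m=13, q=19, a=2
  step 6: m=25, q=10, a=5
  step 7: m=25, q=19, a=2
  step 8: m=13, q=34, a=1
  step 9: m=21, q=11, a=4
  step 10: m=23, q=26, a=1
  step 11: m=3, q=31, a=1
  step 12: m=28, q=1, a=56
a_12 = 2*a_0 = 56, so the period closes here.
sqrt(815) = [28; 1, 1, 4, 1, 2, 5, 2, 1, 4, 1, 1, 56]
Period length = 12

12


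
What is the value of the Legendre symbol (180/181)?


p = 181 is prime, so compute (180/181) with the reciprocity algorithm (Jacobi-symbol steps: pull out 2s via (2/n), flip via reciprocity, reduce):
  pull out 2: (2/181) = -1  (since 181 mod 8 = 5)
  pull out 2: (2/181) = -1  (since 181 mod 8 = 5)
  reciprocity: (45/181) -> +(181/45)
  reduce: (1/45)
  (1/45) = 1
Product of signs = 1
(180/181) = 1

1


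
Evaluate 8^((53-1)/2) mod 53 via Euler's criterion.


p = 53 is prime and the exponent is (p-1)/2 = 26, so by Euler's criterion 8^26 = (8/53) = +1 or -1 mod 53.
Compute by square-and-multiply:
  26 = 16 + 8 + 2 (binary 11010)
  Repeated squaring mod 53: 8^1 = 8, 8^2 = 11, 8^4 = 15, 8^8 = 13, 8^16 = 10
  8^26 = 8^16 * 8^8 * 8^2 = 10 * 13 * 11 mod 53
    10 * 13 = 130 = 24 mod 53
    24 * 11 = 264 = 52 mod 53
  8^26 = 52 mod 53
Result 52 = p - 1 = -1 mod 53: 8 is a quadratic non-residue mod 53. As a residue in [0, p-1] the value is 52.
8^26 mod 53 = 52

52


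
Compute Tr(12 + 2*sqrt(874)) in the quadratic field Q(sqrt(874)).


Tr(a + b*sqrt(d)) = (a + b*sqrt(d)) + (a - b*sqrt(d)) = 2a
= 2 * (12)
= 24

24


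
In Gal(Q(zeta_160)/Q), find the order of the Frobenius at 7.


The Frobenius at p in Gal(Q(zeta_n)/Q) = (Z/nZ)* is the class of p, so its order is ord_160(7), the smallest k >= 1 with 7^k = 1 mod 160.
n = 160 = 2^5 * 5, phi(160) = 64; the order divides phi(n).
Divisors of 64: 1, 2, 4, 8, 16, 32, 64
Repeated squaring mod 160: 7^1 = 7, 7^2 = 49, 7^4 = 1, 7^8 = 1, 7^16 = 1, 7^32 = 1, 7^64 = 1
Test divisors in increasing order:
  k=1: 7^1 = 7 mod 160
  k=2: 7^2 = 49 mod 160
  k=4: 7^4 = 1 mod 160  <- first divisor giving 1
Order = 4

4


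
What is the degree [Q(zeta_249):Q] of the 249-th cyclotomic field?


The degree equals Euler's totient phi(249).
249 = 3 * 83
phi(249) = 164

164


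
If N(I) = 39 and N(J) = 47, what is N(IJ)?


N(IJ) = N(I) * N(J)
= 39 * 47
= 1833

1833


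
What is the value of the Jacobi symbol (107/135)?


Compute (107/135) via quadratic reciprocity:
  reciprocity: (107/135) -> -(135/107)
  reduce: (28/107)
  pull out 2: (2/107) = -1  (since 107 mod 8 = 3)
  pull out 2: (2/107) = -1  (since 107 mod 8 = 3)
  reciprocity: (7/107) -> -(107/7)
  reduce: (2/7)
  pull out 2: (2/7) = +1  (since 7 mod 8 = 7)
  (1/7) = 1
Product of signs = 1

1


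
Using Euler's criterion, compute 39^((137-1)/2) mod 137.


p = 137 is prime and the exponent is (p-1)/2 = 68, so by Euler's criterion 39^68 = (39/137) = +1 or -1 mod 137.
Compute by square-and-multiply:
  68 = 64 + 4 (binary 1000100)
  Repeated squaring mod 137: 39^1 = 39, 39^2 = 14, 39^4 = 59, 39^8 = 56, 39^16 = 122, 39^32 = 88, 39^64 = 72
  39^68 = 39^64 * 39^4 = 72 * 59 mod 137
    72 * 59 = 4248 = 1 mod 137
  39^68 = 1 mod 137
Result 1: 39 is a quadratic residue mod 137.
39^68 mod 137 = 1

1


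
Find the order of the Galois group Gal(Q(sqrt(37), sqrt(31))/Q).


The 2 square roots of distinct primes are multiplicatively independent over Q,
so [K:Q] = 2^2 and Gal(K/Q) is isomorphic to (Z/2Z)^2.
|Gal| = 2^2 = 4

4


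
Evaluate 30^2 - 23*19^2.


x^2 - d*y^2
= 30^2 - 23*19^2
= 900 - 8303
= -7403

-7403


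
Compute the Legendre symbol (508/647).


p = 647 is prime, so compute (508/647) with the reciprocity algorithm (Jacobi-symbol steps: pull out 2s via (2/n), flip via reciprocity, reduce):
  pull out 2: (2/647) = +1  (since 647 mod 8 = 7)
  pull out 2: (2/647) = +1  (since 647 mod 8 = 7)
  reciprocity: (127/647) -> -(647/127)
  reduce: (12/127)
  pull out 2: (2/127) = +1  (since 127 mod 8 = 7)
  pull out 2: (2/127) = +1  (since 127 mod 8 = 7)
  reciprocity: (3/127) -> -(127/3)
  reduce: (1/3)
  (1/3) = 1
Product of signs = 1
(508/647) = 1

1
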